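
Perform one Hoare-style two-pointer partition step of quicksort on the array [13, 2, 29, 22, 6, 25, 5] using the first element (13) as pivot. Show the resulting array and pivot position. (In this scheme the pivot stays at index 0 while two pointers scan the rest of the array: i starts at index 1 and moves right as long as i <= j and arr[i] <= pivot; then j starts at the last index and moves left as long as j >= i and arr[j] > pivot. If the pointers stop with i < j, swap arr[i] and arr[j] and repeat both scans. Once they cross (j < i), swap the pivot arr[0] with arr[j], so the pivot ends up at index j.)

Hoare-style two-pointer partition with pivot = 13:

Initial array: [13, 2, 29, 22, 6, 25, 5]

Pointers start at i = 1, j = 6.
i stops at index 2 (arr[2]=29 > 13), j stops at index 6 (arr[6]=5 <= 13): swap arr[2] and arr[6], array becomes [13, 2, 5, 22, 6, 25, 29]
i stops at index 3 (arr[3]=22 > 13), j stops at index 4 (arr[4]=6 <= 13): swap arr[3] and arr[4], array becomes [13, 2, 5, 6, 22, 25, 29]
i ends at 4, j ends at 3: the pointers have crossed (j < i), so scanning stops.

Swap pivot arr[0] with arr[3] to place pivot at position 3: [6, 2, 5, 13, 22, 25, 29]
Pivot position: 3

After partitioning with pivot 13, the array becomes [6, 2, 5, 13, 22, 25, 29]. The pivot is placed at index 3. All elements to the left of the pivot are <= 13, and all elements to the right are > 13.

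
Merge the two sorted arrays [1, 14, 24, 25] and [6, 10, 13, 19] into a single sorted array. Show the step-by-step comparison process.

Merging process:

Compare 1 vs 6: take 1 from left. Merged: [1]
Compare 14 vs 6: take 6 from right. Merged: [1, 6]
Compare 14 vs 10: take 10 from right. Merged: [1, 6, 10]
Compare 14 vs 13: take 13 from right. Merged: [1, 6, 10, 13]
Compare 14 vs 19: take 14 from left. Merged: [1, 6, 10, 13, 14]
Compare 24 vs 19: take 19 from right. Merged: [1, 6, 10, 13, 14, 19]
Append remaining from left: [24, 25]. Merged: [1, 6, 10, 13, 14, 19, 24, 25]

Final merged array: [1, 6, 10, 13, 14, 19, 24, 25]
Total comparisons: 6

The merged array is [1, 6, 10, 13, 14, 19, 24, 25], requiring 6 comparisons. The merge step runs in O(n) time where n is the total number of elements.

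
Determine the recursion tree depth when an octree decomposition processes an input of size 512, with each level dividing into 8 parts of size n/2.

For divide and conquer with division factor 2:

Problem sizes at each level:
Level 0: 512
Level 1: 256
Level 2: 128
Level 3: 64
Level 4: 32
Level 5: 16
Level 6: 8
Level 7: 4
Level 8: 2
Level 9: 1

The root is level 0 and the size-1 base case is level 9 (the tree spans levels 0 through 9, i.e. 10 levels counting the root), so the depth is the number of divisions: log_2(512) = 9

The recursion tree depth is log_2(512) = 9. At each level, the problem size is divided by 2, so it takes 9 divisions to reduce to a base case of size 1. The algorithm makes 8 recursive calls at each level.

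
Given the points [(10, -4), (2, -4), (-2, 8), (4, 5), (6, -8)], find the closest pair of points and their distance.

Computing all pairwise distances among 5 points:

d((10, -4), (2, -4)) = 8.0
d((10, -4), (-2, 8)) = 16.9706
d((10, -4), (4, 5)) = 10.8167
d((10, -4), (6, -8)) = 5.6569 <-- minimum
d((2, -4), (-2, 8)) = 12.6491
d((2, -4), (4, 5)) = 9.2195
d((2, -4), (6, -8)) = 5.6569 <-- minimum
d((-2, 8), (4, 5)) = 6.7082
d((-2, 8), (6, -8)) = 17.8885
d((4, 5), (6, -8)) = 13.1529

Minimum distance: 5.6569 (tie among 2 pairs: (10, -4) and (6, -8); (2, -4) and (6, -8))

The minimum Euclidean distance is 5.6569. There is a tie: 2 pairs achieve this minimum — (10, -4) and (6, -8); (2, -4) and (6, -8). Any of these is a valid closest pair. For 5 points, brute-force pairwise comparison is shown above. For large n, the divide-and-conquer algorithm (sort by x, recurse on halves, check the dividing strip) achieves O(n log n).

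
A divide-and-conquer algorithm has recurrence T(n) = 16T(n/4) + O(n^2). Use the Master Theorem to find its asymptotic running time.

Master Theorem for T(n) = 16T(n/4) + O(n^2):

a = 16, b = 4, c = 2
log_b(a) = log_4(16) = 2.0000

Case 2: c = 2 = log_4(16) = 2.0000
T(n) = O(n^2 log n) = O(n^2 log n)

For T(n) = 16T(n/4) + O(n^2): log_4(16) = 2.0000. This is Case 2 of the Master Theorem (c = log_b(a), equal work at all levels), giving O(n^2 log n).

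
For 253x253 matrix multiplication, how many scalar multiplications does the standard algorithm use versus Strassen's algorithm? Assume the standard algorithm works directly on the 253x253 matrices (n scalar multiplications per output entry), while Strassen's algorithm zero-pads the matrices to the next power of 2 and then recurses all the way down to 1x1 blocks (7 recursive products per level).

Matrix multiplication for 253x253 matrices:

Strassen's algorithm requires power-of-2 dimensions. Pad 253x253 to 256x256 (next power of 2).

Standard algorithm: 253^3 = 16194277 multiplications
Strassen's algorithm: 7^(log2(256)) = 7^8 = 5764801 multiplications
Savings: 16194277 - 5764801 = 10429476 multiplications

Standard: 16194277 multiplications (253^3). Strassen: 5764801 multiplications (7^8, after padding to 256x256). Strassen reduces 8 recursive multiplications to 7 at each level.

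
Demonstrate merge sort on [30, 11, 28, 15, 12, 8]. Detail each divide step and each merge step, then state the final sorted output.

Merge sort trace:

Split: [30, 11, 28, 15, 12, 8] -> [30, 11, 28] and [15, 12, 8]
  Split: [30, 11, 28] -> [30] and [11, 28]
    Split: [11, 28] -> [11] and [28]
    Merge: [11] + [28] -> [11, 28]
  Merge: [30] + [11, 28] -> [11, 28, 30]
  Split: [15, 12, 8] -> [15] and [12, 8]
    Split: [12, 8] -> [12] and [8]
    Merge: [12] + [8] -> [8, 12]
  Merge: [15] + [8, 12] -> [8, 12, 15]
Merge: [11, 28, 30] + [8, 12, 15] -> [8, 11, 12, 15, 28, 30]

Final sorted array: [8, 11, 12, 15, 28, 30]

The merge sort proceeds by recursively splitting the array and merging sorted halves.
After all merges, the sorted array is [8, 11, 12, 15, 28, 30].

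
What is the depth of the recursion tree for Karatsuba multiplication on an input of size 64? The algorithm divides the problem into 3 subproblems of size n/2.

For divide and conquer with division factor 2:

Problem sizes at each level:
Level 0: 64
Level 1: 32
Level 2: 16
Level 3: 8
Level 4: 4
Level 5: 2
Level 6: 1

The root is level 0 and the size-1 base case is level 6 (the tree spans levels 0 through 6, i.e. 7 levels counting the root), so the depth is the number of divisions: log_2(64) = 6

The recursion tree depth is log_2(64) = 6. At each level, the problem size is divided by 2, so it takes 6 divisions to reduce to a base case of size 1. The algorithm makes 3 recursive calls at each level.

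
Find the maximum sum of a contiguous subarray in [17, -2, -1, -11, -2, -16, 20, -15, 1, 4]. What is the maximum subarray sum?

Using Kadane's algorithm on [17, -2, -1, -11, -2, -16, 20, -15, 1, 4]:

Scanning through the array:
Position 1 (value -2): max_ending_here = 15, max_so_far = 17
Position 2 (value -1): max_ending_here = 14, max_so_far = 17
Position 3 (value -11): max_ending_here = 3, max_so_far = 17
Position 4 (value -2): max_ending_here = 1, max_so_far = 17
Position 5 (value -16): max_ending_here = -15, max_so_far = 17
Position 6 (value 20): max_ending_here = 20, max_so_far = 20
Position 7 (value -15): max_ending_here = 5, max_so_far = 20
Position 8 (value 1): max_ending_here = 6, max_so_far = 20
Position 9 (value 4): max_ending_here = 10, max_so_far = 20

Maximum subarray: [20]
Maximum sum: 20

The maximum subarray is [20] with sum 20. This subarray runs from index 6 to index 6.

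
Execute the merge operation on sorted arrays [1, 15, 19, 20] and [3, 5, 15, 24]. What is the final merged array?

Merging process:

Compare 1 vs 3: take 1 from left. Merged: [1]
Compare 15 vs 3: take 3 from right. Merged: [1, 3]
Compare 15 vs 5: take 5 from right. Merged: [1, 3, 5]
Compare 15 vs 15: take 15 from left. Merged: [1, 3, 5, 15]
Compare 19 vs 15: take 15 from right. Merged: [1, 3, 5, 15, 15]
Compare 19 vs 24: take 19 from left. Merged: [1, 3, 5, 15, 15, 19]
Compare 20 vs 24: take 20 from left. Merged: [1, 3, 5, 15, 15, 19, 20]
Append remaining from right: [24]. Merged: [1, 3, 5, 15, 15, 19, 20, 24]

Final merged array: [1, 3, 5, 15, 15, 19, 20, 24]
Total comparisons: 7

The merged array is [1, 3, 5, 15, 15, 19, 20, 24], requiring 7 comparisons. The merge step runs in O(n) time where n is the total number of elements.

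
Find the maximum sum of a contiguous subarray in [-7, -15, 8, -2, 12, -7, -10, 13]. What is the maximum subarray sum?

Using Kadane's algorithm on [-7, -15, 8, -2, 12, -7, -10, 13]:

Scanning through the array:
Position 1 (value -15): max_ending_here = -15, max_so_far = -7
Position 2 (value 8): max_ending_here = 8, max_so_far = 8
Position 3 (value -2): max_ending_here = 6, max_so_far = 8
Position 4 (value 12): max_ending_here = 18, max_so_far = 18
Position 5 (value -7): max_ending_here = 11, max_so_far = 18
Position 6 (value -10): max_ending_here = 1, max_so_far = 18
Position 7 (value 13): max_ending_here = 14, max_so_far = 18

Maximum subarray: [8, -2, 12]
Maximum sum: 18

The maximum subarray is [8, -2, 12] with sum 18. This subarray runs from index 2 to index 4.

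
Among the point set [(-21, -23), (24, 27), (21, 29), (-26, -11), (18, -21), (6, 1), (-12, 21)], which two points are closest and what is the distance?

Computing all pairwise distances among 7 points:

d((-21, -23), (24, 27)) = 67.2681
d((-21, -23), (21, 29)) = 66.8431
d((-21, -23), (-26, -11)) = 13.0
d((-21, -23), (18, -21)) = 39.0512
d((-21, -23), (6, 1)) = 36.1248
d((-21, -23), (-12, 21)) = 44.911
d((24, 27), (21, 29)) = 3.6056 <-- minimum
d((24, 27), (-26, -11)) = 62.8013
d((24, 27), (18, -21)) = 48.3735
d((24, 27), (6, 1)) = 31.6228
d((24, 27), (-12, 21)) = 36.4966
d((21, 29), (-26, -11)) = 61.7171
d((21, 29), (18, -21)) = 50.0899
d((21, 29), (6, 1)) = 31.7648
d((21, 29), (-12, 21)) = 33.9559
d((-26, -11), (18, -21)) = 45.1221
d((-26, -11), (6, 1)) = 34.176
d((-26, -11), (-12, 21)) = 34.9285
d((18, -21), (6, 1)) = 25.0599
d((18, -21), (-12, 21)) = 51.614
d((6, 1), (-12, 21)) = 26.9072

Closest pair: (24, 27) and (21, 29) with distance 3.6056

The closest pair is (24, 27) and (21, 29) with Euclidean distance 3.6056. For 7 points, brute-force pairwise comparison is shown above. For large n, the divide-and-conquer algorithm (sort by x, recurse on halves, check the dividing strip) achieves O(n log n).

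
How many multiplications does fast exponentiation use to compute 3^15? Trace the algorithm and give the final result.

Computing 3^15 by squaring (build up from 3^1; each line after the first costs one multiplication):

3^1 = 3
3^2 = (3^1)^2 = 3^2 = 9
3^3 = 3 * 3^2 = 3 * 9 = 27
3^6 = (3^3)^2 = 27^2 = 729
3^7 = 3 * 3^6 = 3 * 729 = 2187
3^14 = (3^7)^2 = 2187^2 = 4782969
3^15 = 3 * 3^14 = 3 * 4782969 = 14348907

Result: 14348907
Multiplications needed: 6 (6 lines after 3^1)

3^15 = 14348907. Using exponentiation by squaring, this requires 6 multiplications. The key idea: if the exponent is even, square the half-power; if odd, multiply by the base once.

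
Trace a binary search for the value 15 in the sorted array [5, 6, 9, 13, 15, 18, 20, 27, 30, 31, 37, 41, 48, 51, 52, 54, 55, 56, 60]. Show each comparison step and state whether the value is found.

Binary search for 15 in [5, 6, 9, 13, 15, 18, 20, 27, 30, 31, 37, 41, 48, 51, 52, 54, 55, 56, 60]:

lo=0, hi=18, mid=9, arr[mid]=31 -> 31 > 15, search left half
lo=0, hi=8, mid=4, arr[mid]=15 -> Found target at index 4!

Binary search finds 15 at index 4 after 2 comparisons. The search repeatedly halves the search space by comparing with the middle element.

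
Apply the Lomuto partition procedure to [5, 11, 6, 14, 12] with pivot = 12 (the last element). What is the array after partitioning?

Lomuto partition with pivot = 12:

Initial array: [5, 11, 6, 14, 12]

arr[0]=5 <= 12: swap with position 0, array becomes [5, 11, 6, 14, 12]
arr[1]=11 <= 12: swap with position 1, array becomes [5, 11, 6, 14, 12]
arr[2]=6 <= 12: swap with position 2, array becomes [5, 11, 6, 14, 12]
arr[3]=14 > 12: no swap

Place pivot at position 3: [5, 11, 6, 12, 14]
Pivot position: 3

After partitioning with pivot 12, the array becomes [5, 11, 6, 12, 14]. The pivot is placed at index 3. All elements to the left of the pivot are <= 12, and all elements to the right are > 12.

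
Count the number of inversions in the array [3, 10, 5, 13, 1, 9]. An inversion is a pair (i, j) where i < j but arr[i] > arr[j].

Finding inversions in [3, 10, 5, 13, 1, 9]:

(0, 4): arr[0]=3 > arr[4]=1
(1, 2): arr[1]=10 > arr[2]=5
(1, 4): arr[1]=10 > arr[4]=1
(1, 5): arr[1]=10 > arr[5]=9
(2, 4): arr[2]=5 > arr[4]=1
(3, 4): arr[3]=13 > arr[4]=1
(3, 5): arr[3]=13 > arr[5]=9

Total inversions: 7

The array has 7 inversion(s): (0,4), (1,2), (1,4), (1,5), (2,4), (3,4), (3,5). Each pair (i,j) satisfies i < j and arr[i] > arr[j].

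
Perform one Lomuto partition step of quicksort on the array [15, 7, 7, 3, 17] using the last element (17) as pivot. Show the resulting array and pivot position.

Lomuto partition with pivot = 17:

Initial array: [15, 7, 7, 3, 17]

arr[0]=15 <= 17: swap with position 0, array becomes [15, 7, 7, 3, 17]
arr[1]=7 <= 17: swap with position 1, array becomes [15, 7, 7, 3, 17]
arr[2]=7 <= 17: swap with position 2, array becomes [15, 7, 7, 3, 17]
arr[3]=3 <= 17: swap with position 3, array becomes [15, 7, 7, 3, 17]

Place pivot at position 4: [15, 7, 7, 3, 17]
Pivot position: 4

After partitioning with pivot 17, the array becomes [15, 7, 7, 3, 17]. The pivot is placed at index 4. All elements to the left of the pivot are <= 17, and all elements to the right are > 17.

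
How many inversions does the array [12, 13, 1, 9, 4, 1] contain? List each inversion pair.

Finding inversions in [12, 13, 1, 9, 4, 1]:

(0, 2): arr[0]=12 > arr[2]=1
(0, 3): arr[0]=12 > arr[3]=9
(0, 4): arr[0]=12 > arr[4]=4
(0, 5): arr[0]=12 > arr[5]=1
(1, 2): arr[1]=13 > arr[2]=1
(1, 3): arr[1]=13 > arr[3]=9
(1, 4): arr[1]=13 > arr[4]=4
(1, 5): arr[1]=13 > arr[5]=1
(3, 4): arr[3]=9 > arr[4]=4
(3, 5): arr[3]=9 > arr[5]=1
(4, 5): arr[4]=4 > arr[5]=1

Total inversions: 11

The array has 11 inversion(s): (0,2), (0,3), (0,4), (0,5), (1,2), (1,3), (1,4), (1,5), (3,4), (3,5), (4,5). Each pair (i,j) satisfies i < j and arr[i] > arr[j].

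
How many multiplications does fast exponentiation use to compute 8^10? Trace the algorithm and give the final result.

Computing 8^10 by squaring (build up from 8^1; each line after the first costs one multiplication):

8^1 = 8
8^2 = (8^1)^2 = 8^2 = 64
8^4 = (8^2)^2 = 64^2 = 4096
8^5 = 8 * 8^4 = 8 * 4096 = 32768
8^10 = (8^5)^2 = 32768^2 = 1073741824

Result: 1073741824
Multiplications needed: 4 (4 lines after 8^1)

8^10 = 1073741824. Using exponentiation by squaring, this requires 4 multiplications. The key idea: if the exponent is even, square the half-power; if odd, multiply by the base once.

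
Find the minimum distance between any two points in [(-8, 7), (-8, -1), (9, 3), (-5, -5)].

Computing all pairwise distances among 4 points:

d((-8, 7), (-8, -1)) = 8.0
d((-8, 7), (9, 3)) = 17.4642
d((-8, 7), (-5, -5)) = 12.3693
d((-8, -1), (9, 3)) = 17.4642
d((-8, -1), (-5, -5)) = 5.0 <-- minimum
d((9, 3), (-5, -5)) = 16.1245

Closest pair: (-8, -1) and (-5, -5) with distance 5.0

The closest pair is (-8, -1) and (-5, -5) with Euclidean distance 5.0. For 4 points, brute-force pairwise comparison is shown above. For large n, the divide-and-conquer algorithm (sort by x, recurse on halves, check the dividing strip) achieves O(n log n).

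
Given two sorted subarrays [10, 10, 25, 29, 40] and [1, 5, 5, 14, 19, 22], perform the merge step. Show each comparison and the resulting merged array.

Merging process:

Compare 10 vs 1: take 1 from right. Merged: [1]
Compare 10 vs 5: take 5 from right. Merged: [1, 5]
Compare 10 vs 5: take 5 from right. Merged: [1, 5, 5]
Compare 10 vs 14: take 10 from left. Merged: [1, 5, 5, 10]
Compare 10 vs 14: take 10 from left. Merged: [1, 5, 5, 10, 10]
Compare 25 vs 14: take 14 from right. Merged: [1, 5, 5, 10, 10, 14]
Compare 25 vs 19: take 19 from right. Merged: [1, 5, 5, 10, 10, 14, 19]
Compare 25 vs 22: take 22 from right. Merged: [1, 5, 5, 10, 10, 14, 19, 22]
Append remaining from left: [25, 29, 40]. Merged: [1, 5, 5, 10, 10, 14, 19, 22, 25, 29, 40]

Final merged array: [1, 5, 5, 10, 10, 14, 19, 22, 25, 29, 40]
Total comparisons: 8

The merged array is [1, 5, 5, 10, 10, 14, 19, 22, 25, 29, 40], requiring 8 comparisons. The merge step runs in O(n) time where n is the total number of elements.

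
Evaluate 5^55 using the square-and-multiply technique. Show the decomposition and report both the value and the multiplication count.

Computing 5^55 by squaring (build up from 5^1; each line after the first costs one multiplication):

5^1 = 5
5^2 = (5^1)^2 = 5^2 = 25
5^3 = 5 * 5^2 = 5 * 25 = 125
5^6 = (5^3)^2 = 125^2 = 15625
5^12 = (5^6)^2 = 15625^2 = 244140625
5^13 = 5 * 5^12 = 5 * 244140625 = 1220703125
5^26 = (5^13)^2 = 1220703125^2 = 1490116119384765625
5^27 = 5 * 5^26 = 5 * 1490116119384765625 = 7450580596923828125
5^54 = (5^27)^2 = 7450580596923828125^2 = 55511151231257827021181583404541015625
5^55 = 5 * 5^54 = 5 * 55511151231257827021181583404541015625 = 277555756156289135105907917022705078125

Result: 277555756156289135105907917022705078125
Multiplications needed: 9 (9 lines after 5^1)

5^55 = 277555756156289135105907917022705078125. Using exponentiation by squaring, this requires 9 multiplications. The key idea: if the exponent is even, square the half-power; if odd, multiply by the base once.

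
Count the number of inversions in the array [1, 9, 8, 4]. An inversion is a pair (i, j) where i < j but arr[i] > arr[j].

Finding inversions in [1, 9, 8, 4]:

(1, 2): arr[1]=9 > arr[2]=8
(1, 3): arr[1]=9 > arr[3]=4
(2, 3): arr[2]=8 > arr[3]=4

Total inversions: 3

The array has 3 inversion(s): (1,2), (1,3), (2,3). Each pair (i,j) satisfies i < j and arr[i] > arr[j].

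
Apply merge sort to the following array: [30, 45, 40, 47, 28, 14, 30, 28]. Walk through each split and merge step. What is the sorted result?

Merge sort trace:

Split: [30, 45, 40, 47, 28, 14, 30, 28] -> [30, 45, 40, 47] and [28, 14, 30, 28]
  Split: [30, 45, 40, 47] -> [30, 45] and [40, 47]
    Split: [30, 45] -> [30] and [45]
    Merge: [30] + [45] -> [30, 45]
    Split: [40, 47] -> [40] and [47]
    Merge: [40] + [47] -> [40, 47]
  Merge: [30, 45] + [40, 47] -> [30, 40, 45, 47]
  Split: [28, 14, 30, 28] -> [28, 14] and [30, 28]
    Split: [28, 14] -> [28] and [14]
    Merge: [28] + [14] -> [14, 28]
    Split: [30, 28] -> [30] and [28]
    Merge: [30] + [28] -> [28, 30]
  Merge: [14, 28] + [28, 30] -> [14, 28, 28, 30]
Merge: [30, 40, 45, 47] + [14, 28, 28, 30] -> [14, 28, 28, 30, 30, 40, 45, 47]

Final sorted array: [14, 28, 28, 30, 30, 40, 45, 47]

The merge sort proceeds by recursively splitting the array and merging sorted halves.
After all merges, the sorted array is [14, 28, 28, 30, 30, 40, 45, 47].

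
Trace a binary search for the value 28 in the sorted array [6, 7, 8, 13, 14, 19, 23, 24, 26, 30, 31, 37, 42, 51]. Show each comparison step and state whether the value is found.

Binary search for 28 in [6, 7, 8, 13, 14, 19, 23, 24, 26, 30, 31, 37, 42, 51]:

lo=0, hi=13, mid=6, arr[mid]=23 -> 23 < 28, search right half
lo=7, hi=13, mid=10, arr[mid]=31 -> 31 > 28, search left half
lo=7, hi=9, mid=8, arr[mid]=26 -> 26 < 28, search right half
lo=9, hi=9, mid=9, arr[mid]=30 -> 30 > 28, search left half
lo=9 > hi=8, target 28 not found

Binary search determines that 28 is not in the array after 4 comparisons. The search space was exhausted without finding the target.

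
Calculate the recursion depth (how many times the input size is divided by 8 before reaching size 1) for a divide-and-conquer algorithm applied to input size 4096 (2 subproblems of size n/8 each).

For divide and conquer with division factor 8:

Problem sizes at each level:
Level 0: 4096
Level 1: 512
Level 2: 64
Level 3: 8
Level 4: 1

The root is level 0 and the size-1 base case is level 4 (the tree spans levels 0 through 4, i.e. 5 levels counting the root), so the depth is the number of divisions: log_8(4096) = 4

The recursion tree depth is log_8(4096) = 4. At each level, the problem size is divided by 8, so it takes 4 divisions to reduce to a base case of size 1. The algorithm makes 2 recursive calls at each level.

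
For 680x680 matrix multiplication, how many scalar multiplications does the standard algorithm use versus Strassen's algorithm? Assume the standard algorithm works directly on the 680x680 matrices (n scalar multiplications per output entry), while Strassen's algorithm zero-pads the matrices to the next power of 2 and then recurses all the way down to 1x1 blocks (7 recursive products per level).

Matrix multiplication for 680x680 matrices:

Strassen's algorithm requires power-of-2 dimensions. Pad 680x680 to 1024x1024 (next power of 2).

Standard algorithm: 680^3 = 314432000 multiplications
Strassen's algorithm: 7^(log2(1024)) = 7^10 = 282475249 multiplications
Savings: 314432000 - 282475249 = 31956751 multiplications

Standard: 314432000 multiplications (680^3). Strassen: 282475249 multiplications (7^10, after padding to 1024x1024). Strassen reduces 8 recursive multiplications to 7 at each level.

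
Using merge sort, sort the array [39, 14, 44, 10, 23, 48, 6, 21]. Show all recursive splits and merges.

Merge sort trace:

Split: [39, 14, 44, 10, 23, 48, 6, 21] -> [39, 14, 44, 10] and [23, 48, 6, 21]
  Split: [39, 14, 44, 10] -> [39, 14] and [44, 10]
    Split: [39, 14] -> [39] and [14]
    Merge: [39] + [14] -> [14, 39]
    Split: [44, 10] -> [44] and [10]
    Merge: [44] + [10] -> [10, 44]
  Merge: [14, 39] + [10, 44] -> [10, 14, 39, 44]
  Split: [23, 48, 6, 21] -> [23, 48] and [6, 21]
    Split: [23, 48] -> [23] and [48]
    Merge: [23] + [48] -> [23, 48]
    Split: [6, 21] -> [6] and [21]
    Merge: [6] + [21] -> [6, 21]
  Merge: [23, 48] + [6, 21] -> [6, 21, 23, 48]
Merge: [10, 14, 39, 44] + [6, 21, 23, 48] -> [6, 10, 14, 21, 23, 39, 44, 48]

Final sorted array: [6, 10, 14, 21, 23, 39, 44, 48]

The merge sort proceeds by recursively splitting the array and merging sorted halves.
After all merges, the sorted array is [6, 10, 14, 21, 23, 39, 44, 48].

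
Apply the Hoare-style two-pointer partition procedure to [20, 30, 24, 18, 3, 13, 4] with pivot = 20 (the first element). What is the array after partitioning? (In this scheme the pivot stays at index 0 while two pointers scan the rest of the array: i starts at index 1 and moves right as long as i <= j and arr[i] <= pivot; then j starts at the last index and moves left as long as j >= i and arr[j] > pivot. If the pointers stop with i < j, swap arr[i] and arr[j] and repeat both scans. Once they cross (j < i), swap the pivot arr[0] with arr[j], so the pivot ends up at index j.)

Hoare-style two-pointer partition with pivot = 20:

Initial array: [20, 30, 24, 18, 3, 13, 4]

Pointers start at i = 1, j = 6.
i stops at index 1 (arr[1]=30 > 20), j stops at index 6 (arr[6]=4 <= 20): swap arr[1] and arr[6], array becomes [20, 4, 24, 18, 3, 13, 30]
i stops at index 2 (arr[2]=24 > 20), j stops at index 5 (arr[5]=13 <= 20): swap arr[2] and arr[5], array becomes [20, 4, 13, 18, 3, 24, 30]
i ends at 5, j ends at 4: the pointers have crossed (j < i), so scanning stops.

Swap pivot arr[0] with arr[4] to place pivot at position 4: [3, 4, 13, 18, 20, 24, 30]
Pivot position: 4

After partitioning with pivot 20, the array becomes [3, 4, 13, 18, 20, 24, 30]. The pivot is placed at index 4. All elements to the left of the pivot are <= 20, and all elements to the right are > 20.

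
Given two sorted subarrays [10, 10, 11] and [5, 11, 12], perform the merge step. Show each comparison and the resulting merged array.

Merging process:

Compare 10 vs 5: take 5 from right. Merged: [5]
Compare 10 vs 11: take 10 from left. Merged: [5, 10]
Compare 10 vs 11: take 10 from left. Merged: [5, 10, 10]
Compare 11 vs 11: take 11 from left. Merged: [5, 10, 10, 11]
Append remaining from right: [11, 12]. Merged: [5, 10, 10, 11, 11, 12]

Final merged array: [5, 10, 10, 11, 11, 12]
Total comparisons: 4

The merged array is [5, 10, 10, 11, 11, 12], requiring 4 comparisons. The merge step runs in O(n) time where n is the total number of elements.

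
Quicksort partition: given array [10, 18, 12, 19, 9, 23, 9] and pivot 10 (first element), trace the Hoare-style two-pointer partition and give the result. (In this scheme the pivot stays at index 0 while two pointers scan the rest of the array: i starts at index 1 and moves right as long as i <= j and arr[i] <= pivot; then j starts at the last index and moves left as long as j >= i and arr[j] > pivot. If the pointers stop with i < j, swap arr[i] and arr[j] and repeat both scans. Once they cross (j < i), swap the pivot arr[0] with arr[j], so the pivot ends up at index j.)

Hoare-style two-pointer partition with pivot = 10:

Initial array: [10, 18, 12, 19, 9, 23, 9]

Pointers start at i = 1, j = 6.
i stops at index 1 (arr[1]=18 > 10), j stops at index 6 (arr[6]=9 <= 10): swap arr[1] and arr[6], array becomes [10, 9, 12, 19, 9, 23, 18]
i stops at index 2 (arr[2]=12 > 10), j stops at index 4 (arr[4]=9 <= 10): swap arr[2] and arr[4], array becomes [10, 9, 9, 19, 12, 23, 18]
i ends at 3, j ends at 2: the pointers have crossed (j < i), so scanning stops.

Swap pivot arr[0] with arr[2] to place pivot at position 2: [9, 9, 10, 19, 12, 23, 18]
Pivot position: 2

After partitioning with pivot 10, the array becomes [9, 9, 10, 19, 12, 23, 18]. The pivot is placed at index 2. All elements to the left of the pivot are <= 10, and all elements to the right are > 10.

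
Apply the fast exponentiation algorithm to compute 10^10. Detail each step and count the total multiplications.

Computing 10^10 by squaring (build up from 10^1; each line after the first costs one multiplication):

10^1 = 10
10^2 = (10^1)^2 = 10^2 = 100
10^4 = (10^2)^2 = 100^2 = 10000
10^5 = 10 * 10^4 = 10 * 10000 = 100000
10^10 = (10^5)^2 = 100000^2 = 10000000000

Result: 10000000000
Multiplications needed: 4 (4 lines after 10^1)

10^10 = 10000000000. Using exponentiation by squaring, this requires 4 multiplications. The key idea: if the exponent is even, square the half-power; if odd, multiply by the base once.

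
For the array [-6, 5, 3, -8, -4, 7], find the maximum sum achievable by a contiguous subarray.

Using Kadane's algorithm on [-6, 5, 3, -8, -4, 7]:

Scanning through the array:
Position 1 (value 5): max_ending_here = 5, max_so_far = 5
Position 2 (value 3): max_ending_here = 8, max_so_far = 8
Position 3 (value -8): max_ending_here = 0, max_so_far = 8
Position 4 (value -4): max_ending_here = -4, max_so_far = 8
Position 5 (value 7): max_ending_here = 7, max_so_far = 8

Maximum subarray: [5, 3]
Maximum sum: 8

The maximum subarray is [5, 3] with sum 8. This subarray runs from index 1 to index 2.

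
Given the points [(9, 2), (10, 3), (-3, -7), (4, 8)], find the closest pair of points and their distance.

Computing all pairwise distances among 4 points:

d((9, 2), (10, 3)) = 1.4142 <-- minimum
d((9, 2), (-3, -7)) = 15.0
d((9, 2), (4, 8)) = 7.8102
d((10, 3), (-3, -7)) = 16.4012
d((10, 3), (4, 8)) = 7.8102
d((-3, -7), (4, 8)) = 16.5529

Closest pair: (9, 2) and (10, 3) with distance 1.4142

The closest pair is (9, 2) and (10, 3) with Euclidean distance 1.4142. For 4 points, brute-force pairwise comparison is shown above. For large n, the divide-and-conquer algorithm (sort by x, recurse on halves, check the dividing strip) achieves O(n log n).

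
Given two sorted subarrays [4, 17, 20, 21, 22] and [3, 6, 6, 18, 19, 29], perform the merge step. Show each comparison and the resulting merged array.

Merging process:

Compare 4 vs 3: take 3 from right. Merged: [3]
Compare 4 vs 6: take 4 from left. Merged: [3, 4]
Compare 17 vs 6: take 6 from right. Merged: [3, 4, 6]
Compare 17 vs 6: take 6 from right. Merged: [3, 4, 6, 6]
Compare 17 vs 18: take 17 from left. Merged: [3, 4, 6, 6, 17]
Compare 20 vs 18: take 18 from right. Merged: [3, 4, 6, 6, 17, 18]
Compare 20 vs 19: take 19 from right. Merged: [3, 4, 6, 6, 17, 18, 19]
Compare 20 vs 29: take 20 from left. Merged: [3, 4, 6, 6, 17, 18, 19, 20]
Compare 21 vs 29: take 21 from left. Merged: [3, 4, 6, 6, 17, 18, 19, 20, 21]
Compare 22 vs 29: take 22 from left. Merged: [3, 4, 6, 6, 17, 18, 19, 20, 21, 22]
Append remaining from right: [29]. Merged: [3, 4, 6, 6, 17, 18, 19, 20, 21, 22, 29]

Final merged array: [3, 4, 6, 6, 17, 18, 19, 20, 21, 22, 29]
Total comparisons: 10

The merged array is [3, 4, 6, 6, 17, 18, 19, 20, 21, 22, 29], requiring 10 comparisons. The merge step runs in O(n) time where n is the total number of elements.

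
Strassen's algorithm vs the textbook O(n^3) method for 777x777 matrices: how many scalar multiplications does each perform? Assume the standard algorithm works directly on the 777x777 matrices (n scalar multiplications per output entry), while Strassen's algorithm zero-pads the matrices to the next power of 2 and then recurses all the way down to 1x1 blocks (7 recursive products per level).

Matrix multiplication for 777x777 matrices:

Strassen's algorithm requires power-of-2 dimensions. Pad 777x777 to 1024x1024 (next power of 2).

Standard algorithm: 777^3 = 469097433 multiplications
Strassen's algorithm: 7^(log2(1024)) = 7^10 = 282475249 multiplications
Savings: 469097433 - 282475249 = 186622184 multiplications

Standard: 469097433 multiplications (777^3). Strassen: 282475249 multiplications (7^10, after padding to 1024x1024). Strassen reduces 8 recursive multiplications to 7 at each level.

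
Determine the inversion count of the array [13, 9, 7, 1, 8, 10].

Finding inversions in [13, 9, 7, 1, 8, 10]:

(0, 1): arr[0]=13 > arr[1]=9
(0, 2): arr[0]=13 > arr[2]=7
(0, 3): arr[0]=13 > arr[3]=1
(0, 4): arr[0]=13 > arr[4]=8
(0, 5): arr[0]=13 > arr[5]=10
(1, 2): arr[1]=9 > arr[2]=7
(1, 3): arr[1]=9 > arr[3]=1
(1, 4): arr[1]=9 > arr[4]=8
(2, 3): arr[2]=7 > arr[3]=1

Total inversions: 9

The array has 9 inversion(s): (0,1), (0,2), (0,3), (0,4), (0,5), (1,2), (1,3), (1,4), (2,3). Each pair (i,j) satisfies i < j and arr[i] > arr[j].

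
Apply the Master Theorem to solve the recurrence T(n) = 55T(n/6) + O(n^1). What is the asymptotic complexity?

Master Theorem for T(n) = 55T(n/6) + O(n^1):

a = 55, b = 6, c = 1
log_b(a) = log_6(55) = 2.2365

Case 1: c = 1 < log_6(55) = 2.2365
T(n) = O(n^(log_6 55))

For T(n) = 55T(n/6) + O(n^1): log_6(55) = 2.2365. This is Case 1 of the Master Theorem (c < log_b(a), work dominated by leaves), giving O(n^(log_6 55)).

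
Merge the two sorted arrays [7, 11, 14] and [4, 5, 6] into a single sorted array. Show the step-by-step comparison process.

Merging process:

Compare 7 vs 4: take 4 from right. Merged: [4]
Compare 7 vs 5: take 5 from right. Merged: [4, 5]
Compare 7 vs 6: take 6 from right. Merged: [4, 5, 6]
Append remaining from left: [7, 11, 14]. Merged: [4, 5, 6, 7, 11, 14]

Final merged array: [4, 5, 6, 7, 11, 14]
Total comparisons: 3

The merged array is [4, 5, 6, 7, 11, 14], requiring 3 comparisons. The merge step runs in O(n) time where n is the total number of elements.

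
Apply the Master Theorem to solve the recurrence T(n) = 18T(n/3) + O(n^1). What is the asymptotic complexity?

Master Theorem for T(n) = 18T(n/3) + O(n^1):

a = 18, b = 3, c = 1
log_b(a) = log_3(18) = 2.6309

Case 1: c = 1 < log_3(18) = 2.6309
T(n) = O(n^(log_3 18))

For T(n) = 18T(n/3) + O(n^1): log_3(18) = 2.6309. This is Case 1 of the Master Theorem (c < log_b(a), work dominated by leaves), giving O(n^(log_3 18)).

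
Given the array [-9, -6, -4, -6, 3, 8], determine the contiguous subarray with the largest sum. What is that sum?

Using Kadane's algorithm on [-9, -6, -4, -6, 3, 8]:

Scanning through the array:
Position 1 (value -6): max_ending_here = -6, max_so_far = -6
Position 2 (value -4): max_ending_here = -4, max_so_far = -4
Position 3 (value -6): max_ending_here = -6, max_so_far = -4
Position 4 (value 3): max_ending_here = 3, max_so_far = 3
Position 5 (value 8): max_ending_here = 11, max_so_far = 11

Maximum subarray: [3, 8]
Maximum sum: 11

The maximum subarray is [3, 8] with sum 11. This subarray runs from index 4 to index 5.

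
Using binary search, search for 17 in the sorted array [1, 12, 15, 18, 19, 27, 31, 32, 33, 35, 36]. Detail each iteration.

Binary search for 17 in [1, 12, 15, 18, 19, 27, 31, 32, 33, 35, 36]:

lo=0, hi=10, mid=5, arr[mid]=27 -> 27 > 17, search left half
lo=0, hi=4, mid=2, arr[mid]=15 -> 15 < 17, search right half
lo=3, hi=4, mid=3, arr[mid]=18 -> 18 > 17, search left half
lo=3 > hi=2, target 17 not found

Binary search determines that 17 is not in the array after 3 comparisons. The search space was exhausted without finding the target.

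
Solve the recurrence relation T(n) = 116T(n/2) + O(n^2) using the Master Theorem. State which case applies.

Master Theorem for T(n) = 116T(n/2) + O(n^2):

a = 116, b = 2, c = 2
log_b(a) = log_2(116) = 6.8580

Case 1: c = 2 < log_2(116) = 6.8580
T(n) = O(n^(log_2 116))

For T(n) = 116T(n/2) + O(n^2): log_2(116) = 6.8580. This is Case 1 of the Master Theorem (c < log_b(a), work dominated by leaves), giving O(n^(log_2 116)).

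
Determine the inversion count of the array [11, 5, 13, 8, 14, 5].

Finding inversions in [11, 5, 13, 8, 14, 5]:

(0, 1): arr[0]=11 > arr[1]=5
(0, 3): arr[0]=11 > arr[3]=8
(0, 5): arr[0]=11 > arr[5]=5
(2, 3): arr[2]=13 > arr[3]=8
(2, 5): arr[2]=13 > arr[5]=5
(3, 5): arr[3]=8 > arr[5]=5
(4, 5): arr[4]=14 > arr[5]=5

Total inversions: 7

The array has 7 inversion(s): (0,1), (0,3), (0,5), (2,3), (2,5), (3,5), (4,5). Each pair (i,j) satisfies i < j and arr[i] > arr[j].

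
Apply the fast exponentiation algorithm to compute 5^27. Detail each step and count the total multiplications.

Computing 5^27 by squaring (build up from 5^1; each line after the first costs one multiplication):

5^1 = 5
5^2 = (5^1)^2 = 5^2 = 25
5^3 = 5 * 5^2 = 5 * 25 = 125
5^6 = (5^3)^2 = 125^2 = 15625
5^12 = (5^6)^2 = 15625^2 = 244140625
5^13 = 5 * 5^12 = 5 * 244140625 = 1220703125
5^26 = (5^13)^2 = 1220703125^2 = 1490116119384765625
5^27 = 5 * 5^26 = 5 * 1490116119384765625 = 7450580596923828125

Result: 7450580596923828125
Multiplications needed: 7 (7 lines after 5^1)

5^27 = 7450580596923828125. Using exponentiation by squaring, this requires 7 multiplications. The key idea: if the exponent is even, square the half-power; if odd, multiply by the base once.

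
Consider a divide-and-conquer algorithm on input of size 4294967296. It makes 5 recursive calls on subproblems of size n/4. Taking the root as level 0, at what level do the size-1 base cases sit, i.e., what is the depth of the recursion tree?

For divide and conquer with division factor 4:

Problem sizes at each level:
Level 0: 4294967296
Level 1: 1073741824
Level 2: 268435456
Level 3: 67108864
Level 4: 16777216
Level 5: 4194304
Level 6: 1048576
Level 7: 262144
Level 8: 65536
Level 9: 16384
Level 10: 4096
Level 11: 1024
Level 12: 256
Level 13: 64
Level 14: 16
Level 15: 4
Level 16: 1

The root is level 0 and the size-1 base case is level 16 (the tree spans levels 0 through 16, i.e. 17 levels counting the root), so the depth is the number of divisions: log_4(4294967296) = 16

The recursion tree depth is log_4(4294967296) = 16. At each level, the problem size is divided by 4, so it takes 16 divisions to reduce to a base case of size 1. The algorithm makes 5 recursive calls at each level.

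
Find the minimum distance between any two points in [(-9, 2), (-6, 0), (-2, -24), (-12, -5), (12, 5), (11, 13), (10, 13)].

Computing all pairwise distances among 7 points:

d((-9, 2), (-6, 0)) = 3.6056
d((-9, 2), (-2, -24)) = 26.9258
d((-9, 2), (-12, -5)) = 7.6158
d((-9, 2), (12, 5)) = 21.2132
d((-9, 2), (11, 13)) = 22.8254
d((-9, 2), (10, 13)) = 21.9545
d((-6, 0), (-2, -24)) = 24.3311
d((-6, 0), (-12, -5)) = 7.8102
d((-6, 0), (12, 5)) = 18.6815
d((-6, 0), (11, 13)) = 21.4009
d((-6, 0), (10, 13)) = 20.6155
d((-2, -24), (-12, -5)) = 21.4709
d((-2, -24), (12, 5)) = 32.2025
d((-2, -24), (11, 13)) = 39.2173
d((-2, -24), (10, 13)) = 38.8973
d((-12, -5), (12, 5)) = 26.0
d((-12, -5), (11, 13)) = 29.2062
d((-12, -5), (10, 13)) = 28.4253
d((12, 5), (11, 13)) = 8.0623
d((12, 5), (10, 13)) = 8.2462
d((11, 13), (10, 13)) = 1.0 <-- minimum

Closest pair: (11, 13) and (10, 13) with distance 1.0

The closest pair is (11, 13) and (10, 13) with Euclidean distance 1.0. For 7 points, brute-force pairwise comparison is shown above. For large n, the divide-and-conquer algorithm (sort by x, recurse on halves, check the dividing strip) achieves O(n log n).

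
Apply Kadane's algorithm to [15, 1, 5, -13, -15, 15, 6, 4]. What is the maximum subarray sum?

Using Kadane's algorithm on [15, 1, 5, -13, -15, 15, 6, 4]:

Scanning through the array:
Position 1 (value 1): max_ending_here = 16, max_so_far = 16
Position 2 (value 5): max_ending_here = 21, max_so_far = 21
Position 3 (value -13): max_ending_here = 8, max_so_far = 21
Position 4 (value -15): max_ending_here = -7, max_so_far = 21
Position 5 (value 15): max_ending_here = 15, max_so_far = 21
Position 6 (value 6): max_ending_here = 21, max_so_far = 21
Position 7 (value 4): max_ending_here = 25, max_so_far = 25

Maximum subarray: [15, 6, 4]
Maximum sum: 25

The maximum subarray is [15, 6, 4] with sum 25. This subarray runs from index 5 to index 7.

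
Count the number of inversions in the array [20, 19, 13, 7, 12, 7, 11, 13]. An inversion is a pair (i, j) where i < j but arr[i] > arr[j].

Finding inversions in [20, 19, 13, 7, 12, 7, 11, 13]:

(0, 1): arr[0]=20 > arr[1]=19
(0, 2): arr[0]=20 > arr[2]=13
(0, 3): arr[0]=20 > arr[3]=7
(0, 4): arr[0]=20 > arr[4]=12
(0, 5): arr[0]=20 > arr[5]=7
(0, 6): arr[0]=20 > arr[6]=11
(0, 7): arr[0]=20 > arr[7]=13
(1, 2): arr[1]=19 > arr[2]=13
(1, 3): arr[1]=19 > arr[3]=7
(1, 4): arr[1]=19 > arr[4]=12
(1, 5): arr[1]=19 > arr[5]=7
(1, 6): arr[1]=19 > arr[6]=11
(1, 7): arr[1]=19 > arr[7]=13
(2, 3): arr[2]=13 > arr[3]=7
(2, 4): arr[2]=13 > arr[4]=12
(2, 5): arr[2]=13 > arr[5]=7
(2, 6): arr[2]=13 > arr[6]=11
(4, 5): arr[4]=12 > arr[5]=7
(4, 6): arr[4]=12 > arr[6]=11

Total inversions: 19

The array has 19 inversion(s): (0,1), (0,2), (0,3), (0,4), (0,5), (0,6), (0,7), (1,2), (1,3), (1,4), (1,5), (1,6), (1,7), (2,3), (2,4), (2,5), (2,6), (4,5), (4,6). Each pair (i,j) satisfies i < j and arr[i] > arr[j].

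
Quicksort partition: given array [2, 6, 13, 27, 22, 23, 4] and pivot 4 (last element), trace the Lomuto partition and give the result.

Lomuto partition with pivot = 4:

Initial array: [2, 6, 13, 27, 22, 23, 4]

arr[0]=2 <= 4: swap with position 0, array becomes [2, 6, 13, 27, 22, 23, 4]
arr[1]=6 > 4: no swap
arr[2]=13 > 4: no swap
arr[3]=27 > 4: no swap
arr[4]=22 > 4: no swap
arr[5]=23 > 4: no swap

Place pivot at position 1: [2, 4, 13, 27, 22, 23, 6]
Pivot position: 1

After partitioning with pivot 4, the array becomes [2, 4, 13, 27, 22, 23, 6]. The pivot is placed at index 1. All elements to the left of the pivot are <= 4, and all elements to the right are > 4.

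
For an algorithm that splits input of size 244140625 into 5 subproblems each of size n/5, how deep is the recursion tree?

For divide and conquer with division factor 5:

Problem sizes at each level:
Level 0: 244140625
Level 1: 48828125
Level 2: 9765625
Level 3: 1953125
Level 4: 390625
Level 5: 78125
Level 6: 15625
Level 7: 3125
Level 8: 625
Level 9: 125
Level 10: 25
Level 11: 5
Level 12: 1

The root is level 0 and the size-1 base case is level 12 (the tree spans levels 0 through 12, i.e. 13 levels counting the root), so the depth is the number of divisions: log_5(244140625) = 12

The recursion tree depth is log_5(244140625) = 12. At each level, the problem size is divided by 5, so it takes 12 divisions to reduce to a base case of size 1. The algorithm makes 5 recursive calls at each level.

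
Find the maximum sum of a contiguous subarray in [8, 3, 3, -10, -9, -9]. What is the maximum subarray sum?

Using Kadane's algorithm on [8, 3, 3, -10, -9, -9]:

Scanning through the array:
Position 1 (value 3): max_ending_here = 11, max_so_far = 11
Position 2 (value 3): max_ending_here = 14, max_so_far = 14
Position 3 (value -10): max_ending_here = 4, max_so_far = 14
Position 4 (value -9): max_ending_here = -5, max_so_far = 14
Position 5 (value -9): max_ending_here = -9, max_so_far = 14

Maximum subarray: [8, 3, 3]
Maximum sum: 14

The maximum subarray is [8, 3, 3] with sum 14. This subarray runs from index 0 to index 2.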